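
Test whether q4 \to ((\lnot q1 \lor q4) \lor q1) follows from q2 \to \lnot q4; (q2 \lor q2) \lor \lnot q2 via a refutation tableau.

Initial set: {(q2 \to \lnot q4); ((q2 \lor q2) \lor \lnot q2); \lnot (q4 \to ((\lnot q1 \lor q4) \lor q1))}.
\lnot (q4 \to ((\lnot q1 \lor q4) \lor q1)): α-rule — add q4, \lnot ((\lnot q1 \lor q4) \lor q1).
\lnot ((\lnot q1 \lor q4) \lor q1): α-rule — add \lnot (\lnot q1 \lor q4), \lnot q1.
\lnot (\lnot q1 \lor q4): α-rule — add \lnot \lnot q1, \lnot q4.
× closes — contains both q1 and \lnot q1.
All 1 branch closes.
Every branch closed, so the premises entail the conclusion.

Yes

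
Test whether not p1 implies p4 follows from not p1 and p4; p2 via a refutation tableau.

Initial set: {(not p1 and p4); p2; not (not p1 implies p4)}.
(not p1 and p4): α-rule — add not p1, p4.
not (not p1 implies p4): α-rule — add not p1, not p4.
× closes — contains both p4 and not p4.
All 1 branch closes.
Every branch closed, so the premises entail the conclusion.

Yes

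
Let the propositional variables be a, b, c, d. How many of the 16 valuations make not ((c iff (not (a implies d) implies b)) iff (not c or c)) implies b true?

Initial set: {(not ((c iff (not (a implies d) implies b)) iff (not c or c)) implies b)}.
(not ((c iff (not (a implies d) implies b)) iff (not c or c)) implies b): β-rule — branch into not not ((c iff (not (a implies d) implies b)) iff (not c or c))  //  b.
  branch 1 (add not not ((c iff (not (a implies d) implies b)) iff (not c or c))):
    not not ((c iff (not (a implies d) implies b)) iff (not c or c)): β-rule — branch into (c iff (not (a implies d) implies b)), (not c or c)  //  not (c iff (not (a implies d) implies b)), not (not c or c).
      branch 1.1 (add (c iff (not (a implies d) implies b)), (not c or c)):
        (c iff (not (a implies d) implies b)): β-rule — branch into c, (not (a implies d) implies b)  //  not c, not (not (a implies d) implies b).
          branch 1.1.1 (add c, (not (a implies d) implies b)):
            (not c or c): β-rule — branch into not c  //  c.
              branch 1.1.1.1 (add not c):
                × closes — contains both c and not c.
              branch 1.1.1.2 (add c):
                (not (a implies d) implies b): β-rule — branch into not not (a implies d)  //  b.
                  branch 1.1.1.2.1 (add not not (a implies d)):
                    not not (a implies d): β-rule — branch into not a  //  d.
                      branch 1.1.1.2.1.1 (add not a):
                        ○ open, literals {a=0, c=1}.
                      branch 1.1.1.2.1.2 (add d):
                        ○ open, literals {c=1, d=1}.
                  branch 1.1.1.2.2 (add b):
                    ○ open, literals {b=1, c=1}.
          branch 1.1.2 (add not c, not (not (a implies d) implies b)):
            not (not (a implies d) implies b): α-rule — add not (a implies d), not b.
            not (a implies d): α-rule — add a, not d.
            (not c or c): β-rule — branch into not c  //  c.
              branch 1.1.2.1 (add not c):
                ○ open, literals {a=1, b=0, c=0, d=0}.
              branch 1.1.2.2 (add c):
                × closes — contains both c and not c.
      branch 1.2 (add not (c iff (not (a implies d) implies b)), not (not c or c)):
        not (not c or c): α-rule — add not not c, not c.
        × closes — contains both c and not c.
  branch 2 (add b):
    ○ open, literals {b=1}.
3 branches closed, 5 open.
Each open branch fixes some atoms; the unmentioned ones are free. Counting distinct full assignments: branch {a=0, c=1} (b, d) contributes 4 new; branch {c=1, d=1} (a, b) contributes 2 new; branch {b=1, c=1} (a, d) contributes 1 new; branch {a=1, b=0, c=0, d=0} (none free) contributes 1 new; branch {b=1} (a, c, d) contributes 4 new. Total: 12.

12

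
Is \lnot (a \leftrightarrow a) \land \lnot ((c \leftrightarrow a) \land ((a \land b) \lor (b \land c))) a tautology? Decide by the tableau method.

Not valid

Assume the negation and expand:
Initial set: {F (\lnot (a \leftrightarrow a) \land \lnot ((c \leftrightarrow a) \land ((a \land b) \lor (b \land c))))}.
F (\lnot (a \leftrightarrow a) \land \lnot ((c \leftrightarrow a) \land ((a \land b) \lor (b \land c)))): β-rule — branch into F \lnot (a \leftrightarrow a)  //  F \lnot ((c \leftrightarrow a) \land ((a \land b) \lor (b \land c))).
  branch 1 (add F \lnot (a \leftrightarrow a)):
    F \lnot (a \leftrightarrow a): β-rule — branch into T a, T a  //  F a, F a.
      branch 1.1 (add T a, T a):
        ○ open, literals {a=1}.
      branch 1.2 (add F a, F a):
        ○ open, literals {a=0}.
  branch 2 (add F \lnot ((c \leftrightarrow a) \land ((a \land b) \lor (b \land c)))):
    F \lnot ((c \leftrightarrow a) \land ((a \land b) \lor (b \land c))): α-rule — add T (c \leftrightarrow a), T ((a \land b) \lor (b \land c)).
    T (c \leftrightarrow a): β-rule — branch into T c, T a  //  F c, F a.
      branch 2.1 (add T c, T a):
        T ((a \land b) \lor (b \land c)): β-rule — branch into T (a \land b)  //  T (b \land c).
          branch 2.1.1 (add T (a \land b)):
            T (a \land b): α-rule — add T a, T b.
            ○ open, literals {a=1, b=1, c=1}.
          branch 2.1.2 (add T (b \land c)):
            T (b \land c): α-rule — add T b, T c.
            ○ open, literals {a=1, b=1, c=1}.
      branch 2.2 (add F c, F a):
        T ((a \land b) \lor (b \land c)): β-rule — branch into T (a \land b)  //  T (b \land c).
          branch 2.2.1 (add T (a \land b)):
            T (a \land b): α-rule — add T a, T b.
            × closes — contains both a and \lnot a.
          branch 2.2.2 (add T (b \land c)):
            T (b \land c): α-rule — add T b, T c.
            × closes — contains both c and \lnot c.
2 branches closed, 4 open.
An open branch gives a countermodel: a=1 (unmentioned atoms arbitrary); under it the original formula is false.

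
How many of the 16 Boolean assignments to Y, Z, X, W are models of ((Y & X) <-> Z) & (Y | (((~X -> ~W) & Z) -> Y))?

8

Initial set: {(((Y & X) <-> Z) & (Y | (((~X -> ~W) & Z) -> Y)))}.
(((Y & X) <-> Z) & (Y | (((~X -> ~W) & Z) -> Y))): α-rule — add ((Y & X) <-> Z), (Y | (((~X -> ~W) & Z) -> Y)).
((Y & X) <-> Z): β-rule — branch into (Y & X), Z  //  ~(Y & X), ~Z.
  branch 1 (add (Y & X), Z):
    (Y & X): α-rule — add Y, X.
    (Y | (((~X -> ~W) & Z) -> Y)): β-rule — branch into Y  //  (((~X -> ~W) & Z) -> Y).
      branch 1.1 (add Y):
        ○ open, literals {X=T, Y=T, Z=T}.
      branch 1.2 (add (((~X -> ~W) & Z) -> Y)):
        (((~X -> ~W) & Z) -> Y): β-rule — branch into ~((~X -> ~W) & Z)  //  Y.
          branch 1.2.1 (add ~((~X -> ~W) & Z)):
            ~((~X -> ~W) & Z): β-rule — branch into ~(~X -> ~W)  //  ~Z.
              branch 1.2.1.1 (add ~(~X -> ~W)):
                ~(~X -> ~W): α-rule — add ~X, ~~W.
                × closes — contains both X and ~X.
              branch 1.2.1.2 (add ~Z):
                × closes — contains both Z and ~Z.
          branch 1.2.2 (add Y):
            ○ open, literals {X=T, Y=T, Z=T}.
  branch 2 (add ~(Y & X), ~Z):
    (Y | (((~X -> ~W) & Z) -> Y)): β-rule — branch into Y  //  (((~X -> ~W) & Z) -> Y).
      branch 2.1 (add Y):
        ~(Y & X): β-rule — branch into ~Y  //  ~X.
          branch 2.1.1 (add ~Y):
            × closes — contains both Y and ~Y.
          branch 2.1.2 (add ~X):
            ○ open, literals {X=F, Y=T, Z=F}.
      branch 2.2 (add (((~X -> ~W) & Z) -> Y)):
        ~(Y & X): β-rule — branch into ~Y  //  ~X.
          branch 2.2.1 (add ~Y):
            (((~X -> ~W) & Z) -> Y): β-rule — branch into ~((~X -> ~W) & Z)  //  Y.
              branch 2.2.1.1 (add ~((~X -> ~W) & Z)):
                ~((~X -> ~W) & Z): β-rule — branch into ~(~X -> ~W)  //  ~Z.
                  branch 2.2.1.1.1 (add ~(~X -> ~W)):
                    ~(~X -> ~W): α-rule — add ~X, ~~W.
                    ○ open, literals {W=T, X=F, Y=F, Z=F}.
                  branch 2.2.1.1.2 (add ~Z):
                    ○ open, literals {Y=F, Z=F}.
              branch 2.2.1.2 (add Y):
                × closes — contains both Y and ~Y.
          branch 2.2.2 (add ~X):
            (((~X -> ~W) & Z) -> Y): β-rule — branch into ~((~X -> ~W) & Z)  //  Y.
              branch 2.2.2.1 (add ~((~X -> ~W) & Z)):
                ~((~X -> ~W) & Z): β-rule — branch into ~(~X -> ~W)  //  ~Z.
                  branch 2.2.2.1.1 (add ~(~X -> ~W)):
                    ~(~X -> ~W): α-rule — add ~X, ~~W.
                    ○ open, literals {W=T, X=F, Z=F}.
                  branch 2.2.2.1.2 (add ~Z):
                    ○ open, literals {X=F, Z=F}.
              branch 2.2.2.2 (add Y):
                ○ open, literals {X=F, Y=T, Z=F}.
4 branches closed, 8 open.
Each open branch fixes some atoms; the unmentioned ones are free. Counting distinct full assignments: branch {X=T, Y=T, Z=T} (W) contributes 2 new; branch {X=T, Y=T, Z=T} (W) contributes 0 new; branch {X=F, Y=T, Z=F} (W) contributes 2 new; branch {W=T, X=F, Y=F, Z=F} (none free) contributes 1 new; branch {Y=F, Z=F} (X, W) contributes 3 new; branch {W=T, X=F, Z=F} (Y) contributes 0 new; branch {X=F, Z=F} (Y, W) contributes 0 new; branch {X=F, Y=T, Z=F} (W) contributes 0 new. Total: 8.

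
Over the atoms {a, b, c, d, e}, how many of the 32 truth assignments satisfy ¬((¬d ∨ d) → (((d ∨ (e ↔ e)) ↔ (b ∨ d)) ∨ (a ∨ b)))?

4

Initial set: {¬((¬d ∨ d) → (((d ∨ (e ↔ e)) ↔ (b ∨ d)) ∨ (a ∨ b)))}.
¬((¬d ∨ d) → (((d ∨ (e ↔ e)) ↔ (b ∨ d)) ∨ (a ∨ b))): α-rule — add (¬d ∨ d), ¬(((d ∨ (e ↔ e)) ↔ (b ∨ d)) ∨ (a ∨ b)).
¬(((d ∨ (e ↔ e)) ↔ (b ∨ d)) ∨ (a ∨ b)): α-rule — add ¬((d ∨ (e ↔ e)) ↔ (b ∨ d)), ¬(a ∨ b).
¬(a ∨ b): α-rule — add ¬a, ¬b.
(¬d ∨ d): β-rule — branch into ¬d  //  d.
  branch 1 (add ¬d):
    ¬((d ∨ (e ↔ e)) ↔ (b ∨ d)): β-rule — branch into (d ∨ (e ↔ e)), ¬(b ∨ d)  //  ¬(d ∨ (e ↔ e)), (b ∨ d).
      branch 1.1 (add (d ∨ (e ↔ e)), ¬(b ∨ d)):
        ¬(b ∨ d): α-rule — add ¬b, ¬d.
        (d ∨ (e ↔ e)): β-rule — branch into d  //  (e ↔ e).
          branch 1.1.1 (add d):
            × closes — contains both d and ¬d.
          branch 1.1.2 (add (e ↔ e)):
            (e ↔ e): β-rule — branch into e, e  //  ¬e, ¬e.
              branch 1.1.2.1 (add e, e):
                ○ open, literals {a=0, b=0, d=0, e=1}.
              branch 1.1.2.2 (add ¬e, ¬e):
                ○ open, literals {a=0, b=0, d=0, e=0}.
      branch 1.2 (add ¬(d ∨ (e ↔ e)), (b ∨ d)):
        ¬(d ∨ (e ↔ e)): α-rule — add ¬d, ¬(e ↔ e).
        (b ∨ d): β-rule — branch into b  //  d.
          branch 1.2.1 (add b):
            × closes — contains both b and ¬b.
          branch 1.2.2 (add d):
            × closes — contains both d and ¬d.
  branch 2 (add d):
    ¬((d ∨ (e ↔ e)) ↔ (b ∨ d)): β-rule — branch into (d ∨ (e ↔ e)), ¬(b ∨ d)  //  ¬(d ∨ (e ↔ e)), (b ∨ d).
      branch 2.1 (add (d ∨ (e ↔ e)), ¬(b ∨ d)):
        ¬(b ∨ d): α-rule — add ¬b, ¬d.
        × closes — contains both d and ¬d.
      branch 2.2 (add ¬(d ∨ (e ↔ e)), (b ∨ d)):
        ¬(d ∨ (e ↔ e)): α-rule — add ¬d, ¬(e ↔ e).
        × closes — contains both d and ¬d.
5 branches closed, 2 open.
Each open branch fixes some atoms; the unmentioned ones are free. Counting distinct full assignments: branch {a=0, b=0, d=0, e=1} (c) contributes 2 new; branch {a=0, b=0, d=0, e=0} (c) contributes 2 new. Total: 4.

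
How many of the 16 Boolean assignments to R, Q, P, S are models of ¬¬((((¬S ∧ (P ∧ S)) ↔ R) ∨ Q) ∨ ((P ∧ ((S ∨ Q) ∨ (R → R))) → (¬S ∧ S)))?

Initial set: {¬¬((((¬S ∧ (P ∧ S)) ↔ R) ∨ Q) ∨ ((P ∧ ((S ∨ Q) ∨ (R → R))) → (¬S ∧ S)))}.
¬¬((((¬S ∧ (P ∧ S)) ↔ R) ∨ Q) ∨ ((P ∧ ((S ∨ Q) ∨ (R → R))) → (¬S ∧ S))): drop double negation, giving ((((¬S ∧ (P ∧ S)) ↔ R) ∨ Q) ∨ ((P ∧ ((S ∨ Q) ∨ (R → R))) → (¬S ∧ S))).
((((¬S ∧ (P ∧ S)) ↔ R) ∨ Q) ∨ ((P ∧ ((S ∨ Q) ∨ (R → R))) → (¬S ∧ S))): β-rule — branch into (((¬S ∧ (P ∧ S)) ↔ R) ∨ Q)  //  ((P ∧ ((S ∨ Q) ∨ (R → R))) → (¬S ∧ S)).
  branch 1 (add (((¬S ∧ (P ∧ S)) ↔ R) ∨ Q)):
    (((¬S ∧ (P ∧ S)) ↔ R) ∨ Q): β-rule — branch into ((¬S ∧ (P ∧ S)) ↔ R)  //  Q.
      branch 1.1 (add ((¬S ∧ (P ∧ S)) ↔ R)):
        ((¬S ∧ (P ∧ S)) ↔ R): β-rule — branch into (¬S ∧ (P ∧ S)), R  //  ¬(¬S ∧ (P ∧ S)), ¬R.
          branch 1.1.1 (add (¬S ∧ (P ∧ S)), R):
            (¬S ∧ (P ∧ S)): α-rule — add ¬S, (P ∧ S).
            (P ∧ S): α-rule — add P, S.
            × closes — contains both S and ¬S.
          branch 1.1.2 (add ¬(¬S ∧ (P ∧ S)), ¬R):
            ¬(¬S ∧ (P ∧ S)): β-rule — branch into ¬¬S  //  ¬(P ∧ S).
              branch 1.1.2.1 (add ¬¬S):
                ○ open, literals {R=false, S=true}.
              branch 1.1.2.2 (add ¬(P ∧ S)):
                ¬(P ∧ S): β-rule — branch into ¬P  //  ¬S.
                  branch 1.1.2.2.1 (add ¬P):
                    ○ open, literals {P=false, R=false}.
                  branch 1.1.2.2.2 (add ¬S):
                    ○ open, literals {R=false, S=false}.
      branch 1.2 (add Q):
        ○ open, literals {Q=true}.
  branch 2 (add ((P ∧ ((S ∨ Q) ∨ (R → R))) → (¬S ∧ S))):
    ((P ∧ ((S ∨ Q) ∨ (R → R))) → (¬S ∧ S)): β-rule — branch into ¬(P ∧ ((S ∨ Q) ∨ (R → R)))  //  (¬S ∧ S).
      branch 2.1 (add ¬(P ∧ ((S ∨ Q) ∨ (R → R)))):
        ¬(P ∧ ((S ∨ Q) ∨ (R → R))): β-rule — branch into ¬P  //  ¬((S ∨ Q) ∨ (R → R)).
          branch 2.1.1 (add ¬P):
            ○ open, literals {P=false}.
          branch 2.1.2 (add ¬((S ∨ Q) ∨ (R → R))):
            ¬((S ∨ Q) ∨ (R → R)): α-rule — add ¬(S ∨ Q), ¬(R → R).
            ¬(S ∨ Q): α-rule — add ¬S, ¬Q.
            ¬(R → R): α-rule — add R, ¬R.
            × closes — contains both R and ¬R.
      branch 2.2 (add (¬S ∧ S)):
        (¬S ∧ S): α-rule — add ¬S, S.
        × closes — contains both S and ¬S.
3 branches closed, 5 open.
Each open branch fixes some atoms; the unmentioned ones are free. Counting distinct full assignments: branch {R=false, S=true} (Q, P) contributes 4 new; branch {P=false, R=false} (Q, S) contributes 2 new; branch {R=false, S=false} (Q, P) contributes 2 new; branch {Q=true} (R, P, S) contributes 4 new; branch {P=false} (R, Q, S) contributes 2 new. Total: 14.

14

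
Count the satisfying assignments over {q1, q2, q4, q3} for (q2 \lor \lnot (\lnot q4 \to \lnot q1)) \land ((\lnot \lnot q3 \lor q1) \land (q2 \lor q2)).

Initial set: {((q2 \lor \lnot (\lnot q4 \to \lnot q1)) \land ((\lnot \lnot q3 \lor q1) \land (q2 \lor q2)))}.
((q2 \lor \lnot (\lnot q4 \to \lnot q1)) \land ((\lnot \lnot q3 \lor q1) \land (q2 \lor q2))): α-rule — add (q2 \lor \lnot (\lnot q4 \to \lnot q1)), ((\lnot \lnot q3 \lor q1) \land (q2 \lor q2)).
((\lnot \lnot q3 \lor q1) \land (q2 \lor q2)): α-rule — add (\lnot \lnot q3 \lor q1), (q2 \lor q2).
(q2 \lor \lnot (\lnot q4 \to \lnot q1)): β-rule — branch into q2  //  \lnot (\lnot q4 \to \lnot q1).
  branch 1 (add q2):
    (\lnot \lnot q3 \lor q1): β-rule — branch into \lnot \lnot q3  //  q1.
      branch 1.1 (add \lnot \lnot q3):
        \lnot \lnot q3: drop double negation, giving q3.
        (q2 \lor q2): β-rule — branch into q2  //  q2.
          branch 1.1.1 (add q2):
            ○ open, literals {q2=1, q3=1}.
          branch 1.1.2 (add q2):
            ○ open, literals {q2=1, q3=1}.
      branch 1.2 (add q1):
        (q2 \lor q2): β-rule — branch into q2  //  q2.
          branch 1.2.1 (add q2):
            ○ open, literals {q1=1, q2=1}.
          branch 1.2.2 (add q2):
            ○ open, literals {q1=1, q2=1}.
  branch 2 (add \lnot (\lnot q4 \to \lnot q1)):
    \lnot (\lnot q4 \to \lnot q1): α-rule — add \lnot q4, \lnot \lnot q1.
    (\lnot \lnot q3 \lor q1): β-rule — branch into \lnot \lnot q3  //  q1.
      branch 2.1 (add \lnot \lnot q3):
        \lnot \lnot q3: drop double negation, giving q3.
        (q2 \lor q2): β-rule — branch into q2  //  q2.
          branch 2.1.1 (add q2):
            ○ open, literals {q1=1, q2=1, q3=1, q4=0}.
          branch 2.1.2 (add q2):
            ○ open, literals {q1=1, q2=1, q3=1, q4=0}.
      branch 2.2 (add q1):
        (q2 \lor q2): β-rule — branch into q2  //  q2.
          branch 2.2.1 (add q2):
            ○ open, literals {q1=1, q2=1, q4=0}.
          branch 2.2.2 (add q2):
            ○ open, literals {q1=1, q2=1, q4=0}.
0 branches closed, 8 open.
Each open branch fixes some atoms; the unmentioned ones are free. Counting distinct full assignments: branch {q2=1, q3=1} (q1, q4) contributes 4 new; branch {q2=1, q3=1} (q1, q4) contributes 0 new; branch {q1=1, q2=1} (q4, q3) contributes 2 new; branch {q1=1, q2=1} (q4, q3) contributes 0 new; branch {q1=1, q2=1, q3=1, q4=0} (none free) contributes 0 new; branch {q1=1, q2=1, q3=1, q4=0} (none free) contributes 0 new; branch {q1=1, q2=1, q4=0} (q3) contributes 0 new; branch {q1=1, q2=1, q4=0} (q3) contributes 0 new. Total: 6.

6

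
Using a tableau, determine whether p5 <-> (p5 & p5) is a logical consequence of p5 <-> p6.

Yes

Initial set: {(p5 <-> p6); ~(p5 <-> (p5 & p5))}.
(p5 <-> p6): β-rule — branch into p5, p6  //  ~p5, ~p6.
  branch 1 (add p5, p6):
    ~(p5 <-> (p5 & p5)): β-rule — branch into p5, ~(p5 & p5)  //  ~p5, (p5 & p5).
      branch 1.1 (add p5, ~(p5 & p5)):
        ~(p5 & p5): β-rule — branch into ~p5  //  ~p5.
          branch 1.1.1 (add ~p5):
            × closes — contains both p5 and ~p5.
          branch 1.1.2 (add ~p5):
            × closes — contains both p5 and ~p5.
      branch 1.2 (add ~p5, (p5 & p5)):
        × closes — contains both p5 and ~p5.
  branch 2 (add ~p5, ~p6):
    ~(p5 <-> (p5 & p5)): β-rule — branch into p5, ~(p5 & p5)  //  ~p5, (p5 & p5).
      branch 2.1 (add p5, ~(p5 & p5)):
        × closes — contains both p5 and ~p5.
      branch 2.2 (add ~p5, (p5 & p5)):
        (p5 & p5): α-rule — add p5, p5.
        × closes — contains both p5 and ~p5.
All 5 branches close.
Every branch closed, so the premises entail the conclusion.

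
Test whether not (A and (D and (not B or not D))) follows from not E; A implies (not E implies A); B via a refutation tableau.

Initial set: {not E; (A implies (not E implies A)); B; not not (A and (D and (not B or not D)))}.
not not (A and (D and (not B or not D))): α-rule — add A, (D and (not B or not D)).
(D and (not B or not D)): α-rule — add D, (not B or not D).
(A implies (not E implies A)): β-rule — branch into not A  //  (not E implies A).
  branch 1 (add not A):
    × closes — contains both A and not A.
  branch 2 (add (not E implies A)):
    (not B or not D): β-rule — branch into not B  //  not D.
      branch 2.1 (add not B):
        × closes — contains both B and not B.
      branch 2.2 (add not D):
        × closes — contains both D and not D.
All 3 branches close.
Every branch closed, so the premises entail the conclusion.

Yes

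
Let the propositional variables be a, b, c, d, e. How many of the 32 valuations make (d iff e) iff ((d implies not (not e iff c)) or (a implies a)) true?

Initial set: {T ((d iff e) iff ((d implies not (not e iff c)) or (a implies a)))}.
T ((d iff e) iff ((d implies not (not e iff c)) or (a implies a))): β-rule — branch into T (d iff e), T ((d implies not (not e iff c)) or (a implies a))  //  F (d iff e), F ((d implies not (not e iff c)) or (a implies a)).
  branch 1 (add T (d iff e), T ((d implies not (not e iff c)) or (a implies a))):
    T (d iff e): β-rule — branch into T d, T e  //  F d, F e.
      branch 1.1 (add T d, T e):
        T ((d implies not (not e iff c)) or (a implies a)): β-rule — branch into T (d implies not (not e iff c))  //  T (a implies a).
          branch 1.1.1 (add T (d implies not (not e iff c))):
            T (d implies not (not e iff c)): β-rule — branch into F d  //  T not (not e iff c).
              branch 1.1.1.1 (add F d):
                × closes — contains both d and not d.
              branch 1.1.1.2 (add T not (not e iff c)):
                T not (not e iff c): β-rule — branch into T not e, F c  //  F not e, T c.
                  branch 1.1.1.2.1 (add T not e, F c):
                    × closes — contains both e and not e.
                  branch 1.1.1.2.2 (add F not e, T c):
                    ○ open, literals {c=1, d=1, e=1}.
          branch 1.1.2 (add T (a implies a)):
            T (a implies a): β-rule — branch into F a  //  T a.
              branch 1.1.2.1 (add F a):
                ○ open, literals {a=0, d=1, e=1}.
              branch 1.1.2.2 (add T a):
                ○ open, literals {a=1, d=1, e=1}.
      branch 1.2 (add F d, F e):
        T ((d implies not (not e iff c)) or (a implies a)): β-rule — branch into T (d implies not (not e iff c))  //  T (a implies a).
          branch 1.2.1 (add T (d implies not (not e iff c))):
            T (d implies not (not e iff c)): β-rule — branch into F d  //  T not (not e iff c).
              branch 1.2.1.1 (add F d):
                ○ open, literals {d=0, e=0}.
              branch 1.2.1.2 (add T not (not e iff c)):
                T not (not e iff c): β-rule — branch into T not e, F c  //  F not e, T c.
                  branch 1.2.1.2.1 (add T not e, F c):
                    ○ open, literals {c=0, d=0, e=0}.
                  branch 1.2.1.2.2 (add F not e, T c):
                    × closes — contains both e and not e.
          branch 1.2.2 (add T (a implies a)):
            T (a implies a): β-rule — branch into F a  //  T a.
              branch 1.2.2.1 (add F a):
                ○ open, literals {a=0, d=0, e=0}.
              branch 1.2.2.2 (add T a):
                ○ open, literals {a=1, d=0, e=0}.
  branch 2 (add F (d iff e), F ((d implies not (not e iff c)) or (a implies a))):
    F ((d implies not (not e iff c)) or (a implies a)): α-rule — add F (d implies not (not e iff c)), F (a implies a).
    F (d implies not (not e iff c)): α-rule — add T d, F not (not e iff c).
    F (a implies a): α-rule — add T a, F a.
    × closes — contains both a and not a.
4 branches closed, 7 open.
Each open branch fixes some atoms; the unmentioned ones are free. Counting distinct full assignments: branch {c=1, d=1, e=1} (a, b) contributes 4 new; branch {a=0, d=1, e=1} (b, c) contributes 2 new; branch {a=1, d=1, e=1} (b, c) contributes 2 new; branch {d=0, e=0} (a, b, c) contributes 8 new; branch {c=0, d=0, e=0} (a, b) contributes 0 new; branch {a=0, d=0, e=0} (b, c) contributes 0 new; branch {a=1, d=0, e=0} (b, c) contributes 0 new. Total: 16.

16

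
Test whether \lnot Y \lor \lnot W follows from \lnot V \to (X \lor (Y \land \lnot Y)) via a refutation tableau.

Initial set: {(\lnot V \to (X \lor (Y \land \lnot Y))); \lnot (\lnot Y \lor \lnot W)}.
\lnot (\lnot Y \lor \lnot W): α-rule — add \lnot \lnot Y, \lnot \lnot W.
(\lnot V \to (X \lor (Y \land \lnot Y))): β-rule — branch into \lnot \lnot V  //  (X \lor (Y \land \lnot Y)).
  branch 1 (add \lnot \lnot V):
    ○ open, literals {V=true, W=true, Y=true}.
  branch 2 (add (X \lor (Y \land \lnot Y))):
    (X \lor (Y \land \lnot Y)): β-rule — branch into X  //  (Y \land \lnot Y).
      branch 2.1 (add X):
        ○ open, literals {W=true, X=true, Y=true}.
      branch 2.2 (add (Y \land \lnot Y)):
        (Y \land \lnot Y): α-rule — add Y, \lnot Y.
        × closes — contains both Y and \lnot Y.
1 branch closed, 2 open.
An open branch gives a countermodel: V=true, W=true, Y=true (unmentioned atoms arbitrary); the premises hold there but the conclusion fails.

No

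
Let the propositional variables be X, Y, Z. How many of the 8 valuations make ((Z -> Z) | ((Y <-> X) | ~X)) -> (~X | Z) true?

6

Initial set: {(((Z -> Z) | ((Y <-> X) | ~X)) -> (~X | Z))}.
(((Z -> Z) | ((Y <-> X) | ~X)) -> (~X | Z)): β-rule — branch into ~((Z -> Z) | ((Y <-> X) | ~X))  //  (~X | Z).
  branch 1 (add ~((Z -> Z) | ((Y <-> X) | ~X))):
    ~((Z -> Z) | ((Y <-> X) | ~X)): α-rule — add ~(Z -> Z), ~((Y <-> X) | ~X).
    ~(Z -> Z): α-rule — add Z, ~Z.
    × closes — contains both Z and ~Z.
  branch 2 (add (~X | Z)):
    (~X | Z): β-rule — branch into ~X  //  Z.
      branch 2.1 (add ~X):
        ○ open, literals {X=F}.
      branch 2.2 (add Z):
        ○ open, literals {Z=T}.
1 branch closed, 2 open.
Each open branch fixes some atoms; the unmentioned ones are free. Counting distinct full assignments: branch {X=F} (Y, Z) contributes 4 new; branch {Z=T} (X, Y) contributes 2 new. Total: 6.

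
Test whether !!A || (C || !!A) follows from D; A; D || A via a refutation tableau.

Yes

Initial set: {T D; T A; T (D || A); F (!!A || (C || !!A))}.
F (!!A || (C || !!A)): α-rule — add F !!A, F (C || !!A).
F !!A: drop double negation, giving F A.
× closes — contains both A and !A.
All 1 branch closes.
Every branch closed, so the premises entail the conclusion.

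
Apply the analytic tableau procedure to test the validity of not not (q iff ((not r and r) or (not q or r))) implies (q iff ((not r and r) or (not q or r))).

Valid

Assume the negation and expand:
Initial set: {F (not not (q iff ((not r and r) or (not q or r))) implies (q iff ((not r and r) or (not q or r))))}.
F (not not (q iff ((not r and r) or (not q or r))) implies (q iff ((not r and r) or (not q or r)))): α-rule — add T not not (q iff ((not r and r) or (not q or r))), F (q iff ((not r and r) or (not q or r))).
T not not (q iff ((not r and r) or (not q or r))): drop double negation, giving T (q iff ((not r and r) or (not q or r))).
F (q iff ((not r and r) or (not q or r))): β-rule — branch into T q, F ((not r and r) or (not q or r))  //  F q, T ((not r and r) or (not q or r)).
  branch 1 (add T q, F ((not r and r) or (not q or r))):
    F ((not r and r) or (not q or r)): α-rule — add F (not r and r), F (not q or r).
    F (not q or r): α-rule — add F not q, F r.
    T (q iff ((not r and r) or (not q or r))): β-rule — branch into T q, T ((not r and r) or (not q or r))  //  F q, F ((not r and r) or (not q or r)).
      branch 1.1 (add T q, T ((not r and r) or (not q or r))):
        F (not r and r): β-rule — branch into F not r  //  F r.
          branch 1.1.1 (add F not r):
            × closes — contains both r and not r.
          branch 1.1.2 (add F r):
            T ((not r and r) or (not q or r)): β-rule — branch into T (not r and r)  //  T (not q or r).
              branch 1.1.2.1 (add T (not r and r)):
                T (not r and r): α-rule — add T not r, T r.
                × closes — contains both r and not r.
              branch 1.1.2.2 (add T (not q or r)):
                T (not q or r): β-rule — branch into T not q  //  T r.
                  branch 1.1.2.2.1 (add T not q):
                    × closes — contains both q and not q.
                  branch 1.1.2.2.2 (add T r):
                    × closes — contains both r and not r.
      branch 1.2 (add F q, F ((not r and r) or (not q or r))):
        × closes — contains both q and not q.
  branch 2 (add F q, T ((not r and r) or (not q or r))):
    T (q iff ((not r and r) or (not q or r))): β-rule — branch into T q, T ((not r and r) or (not q or r))  //  F q, F ((not r and r) or (not q or r)).
      branch 2.1 (add T q, T ((not r and r) or (not q or r))):
        × closes — contains both q and not q.
      branch 2.2 (add F q, F ((not r and r) or (not q or r))):
        F ((not r and r) or (not q or r)): α-rule — add F (not r and r), F (not q or r).
        F (not q or r): α-rule — add F not q, F r.
        × closes — contains both q and not q.
All 7 branches close.
Every branch closed, so the negation is unsatisfiable and the formula is valid.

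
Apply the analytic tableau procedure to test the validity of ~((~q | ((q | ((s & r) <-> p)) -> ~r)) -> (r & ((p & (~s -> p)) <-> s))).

Assume the negation and expand:
Initial set: {F ~((~q | ((q | ((s & r) <-> p)) -> ~r)) -> (r & ((p & (~s -> p)) <-> s)))}.
F ~((~q | ((q | ((s & r) <-> p)) -> ~r)) -> (r & ((p & (~s -> p)) <-> s))): β-rule — branch into F (~q | ((q | ((s & r) <-> p)) -> ~r))  //  T (r & ((p & (~s -> p)) <-> s)).
  branch 1 (add F (~q | ((q | ((s & r) <-> p)) -> ~r))):
    F (~q | ((q | ((s & r) <-> p)) -> ~r)): α-rule — add F ~q, F ((q | ((s & r) <-> p)) -> ~r).
    F ((q | ((s & r) <-> p)) -> ~r): α-rule — add T (q | ((s & r) <-> p)), F ~r.
    T (q | ((s & r) <-> p)): β-rule — branch into T q  //  T ((s & r) <-> p).
      branch 1.1 (add T q):
        ○ open, literals {q=1, r=1}.
      branch 1.2 (add T ((s & r) <-> p)):
        T ((s & r) <-> p): β-rule — branch into T (s & r), T p  //  F (s & r), F p.
          branch 1.2.1 (add T (s & r), T p):
            T (s & r): α-rule — add T s, T r.
            ○ open, literals {p=1, q=1, r=1, s=1}.
          branch 1.2.2 (add F (s & r), F p):
            F (s & r): β-rule — branch into F s  //  F r.
              branch 1.2.2.1 (add F s):
                ○ open, literals {p=0, q=1, r=1, s=0}.
              branch 1.2.2.2 (add F r):
                × closes — contains both r and ~r.
  branch 2 (add T (r & ((p & (~s -> p)) <-> s))):
    T (r & ((p & (~s -> p)) <-> s)): α-rule — add T r, T ((p & (~s -> p)) <-> s).
    T ((p & (~s -> p)) <-> s): β-rule — branch into T (p & (~s -> p)), T s  //  F (p & (~s -> p)), F s.
      branch 2.1 (add T (p & (~s -> p)), T s):
        T (p & (~s -> p)): α-rule — add T p, T (~s -> p).
        T (~s -> p): β-rule — branch into F ~s  //  T p.
          branch 2.1.1 (add F ~s):
            ○ open, literals {p=1, r=1, s=1}.
          branch 2.1.2 (add T p):
            ○ open, literals {p=1, r=1, s=1}.
      branch 2.2 (add F (p & (~s -> p)), F s):
        F (p & (~s -> p)): β-rule — branch into F p  //  F (~s -> p).
          branch 2.2.1 (add F p):
            ○ open, literals {p=0, r=1, s=0}.
          branch 2.2.2 (add F (~s -> p)):
            F (~s -> p): α-rule — add T ~s, F p.
            ○ open, literals {p=0, r=1, s=0}.
1 branch closed, 7 open.
An open branch gives a countermodel: q=1, r=1 (unmentioned atoms arbitrary); under it the original formula is false.

Not valid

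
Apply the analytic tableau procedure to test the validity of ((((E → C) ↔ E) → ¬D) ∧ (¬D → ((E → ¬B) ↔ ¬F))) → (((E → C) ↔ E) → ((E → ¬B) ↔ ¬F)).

Valid

Assume the negation and expand:
Initial set: {F (((((E → C) ↔ E) → ¬D) ∧ (¬D → ((E → ¬B) ↔ ¬F))) → (((E → C) ↔ E) → ((E → ¬B) ↔ ¬F)))}.
F (((((E → C) ↔ E) → ¬D) ∧ (¬D → ((E → ¬B) ↔ ¬F))) → (((E → C) ↔ E) → ((E → ¬B) ↔ ¬F))): α-rule — add T ((((E → C) ↔ E) → ¬D) ∧ (¬D → ((E → ¬B) ↔ ¬F))), F (((E → C) ↔ E) → ((E → ¬B) ↔ ¬F)).
T ((((E → C) ↔ E) → ¬D) ∧ (¬D → ((E → ¬B) ↔ ¬F))): α-rule — add T (((E → C) ↔ E) → ¬D), T (¬D → ((E → ¬B) ↔ ¬F)).
F (((E → C) ↔ E) → ((E → ¬B) ↔ ¬F)): α-rule — add T ((E → C) ↔ E), F ((E → ¬B) ↔ ¬F).
T (((E → C) ↔ E) → ¬D): β-rule — branch into F ((E → C) ↔ E)  //  T ¬D.
  branch 1 (add F ((E → C) ↔ E)):
    T (¬D → ((E → ¬B) ↔ ¬F)): β-rule — branch into F ¬D  //  T ((E → ¬B) ↔ ¬F).
      branch 1.1 (add F ¬D):
        T ((E → C) ↔ E): β-rule — branch into T (E → C), T E  //  F (E → C), F E.
          branch 1.1.1 (add T (E → C), T E):
            F ((E → ¬B) ↔ ¬F): β-rule — branch into T (E → ¬B), F ¬F  //  F (E → ¬B), T ¬F.
              branch 1.1.1.1 (add T (E → ¬B), F ¬F):
                F ((E → C) ↔ E): β-rule — branch into T (E → C), F E  //  F (E → C), T E.
                  branch 1.1.1.1.1 (add T (E → C), F E):
                    × closes — contains both E and ¬E.
                  branch 1.1.1.1.2 (add F (E → C), T E):
                    F (E → C): α-rule — add T E, F C.
                    T (E → C): β-rule — branch into F E  //  T C.
                      branch 1.1.1.1.2.1 (add F E):
                        × closes — contains both E and ¬E.
                      branch 1.1.1.1.2.2 (add T C):
                        × closes — contains both C and ¬C.
              branch 1.1.1.2 (add F (E → ¬B), T ¬F):
                F (E → ¬B): α-rule — add T E, F ¬B.
                F ((E → C) ↔ E): β-rule — branch into T (E → C), F E  //  F (E → C), T E.
                  branch 1.1.1.2.1 (add T (E → C), F E):
                    × closes — contains both E and ¬E.
                  branch 1.1.1.2.2 (add F (E → C), T E):
                    F (E → C): α-rule — add T E, F C.
                    T (E → C): β-rule — branch into F E  //  T C.
                      branch 1.1.1.2.2.1 (add F E):
                        × closes — contains both E and ¬E.
                      branch 1.1.1.2.2.2 (add T C):
                        × closes — contains both C and ¬C.
          branch 1.1.2 (add F (E → C), F E):
            F (E → C): α-rule — add T E, F C.
            × closes — contains both E and ¬E.
      branch 1.2 (add T ((E → ¬B) ↔ ¬F)):
        T ((E → C) ↔ E): β-rule — branch into T (E → C), T E  //  F (E → C), F E.
          branch 1.2.1 (add T (E → C), T E):
            F ((E → ¬B) ↔ ¬F): β-rule — branch into T (E → ¬B), F ¬F  //  F (E → ¬B), T ¬F.
              branch 1.2.1.1 (add T (E → ¬B), F ¬F):
                F ((E → C) ↔ E): β-rule — branch into T (E → C), F E  //  F (E → C), T E.
                  branch 1.2.1.1.1 (add T (E → C), F E):
                    × closes — contains both E and ¬E.
                  branch 1.2.1.1.2 (add F (E → C), T E):
                    F (E → C): α-rule — add T E, F C.
                    T ((E → ¬B) ↔ ¬F): β-rule — branch into T (E → ¬B), T ¬F  //  F (E → ¬B), F ¬F.
                      branch 1.2.1.1.2.1 (add T (E → ¬B), T ¬F):
                        × closes — contains both F and ¬F.
                      branch 1.2.1.1.2.2 (add F (E → ¬B), F ¬F):
                        F (E → ¬B): α-rule — add T E, F ¬B.
                        T (E → C): β-rule — branch into F E  //  T C.
                          branch 1.2.1.1.2.2.1 (add F E):
                            × closes — contains both E and ¬E.
                          branch 1.2.1.1.2.2.2 (add T C):
                            × closes — contains both C and ¬C.
              branch 1.2.1.2 (add F (E → ¬B), T ¬F):
                F (E → ¬B): α-rule — add T E, F ¬B.
                F ((E → C) ↔ E): β-rule — branch into T (E → C), F E  //  F (E → C), T E.
                  branch 1.2.1.2.1 (add T (E → C), F E):
                    × closes — contains both E and ¬E.
                  branch 1.2.1.2.2 (add F (E → C), T E):
                    F (E → C): α-rule — add T E, F C.
                    T ((E → ¬B) ↔ ¬F): β-rule — branch into T (E → ¬B), T ¬F  //  F (E → ¬B), F ¬F.
                      branch 1.2.1.2.2.1 (add T (E → ¬B), T ¬F):
                        T (E → C): β-rule — branch into F E  //  T C.
                          branch 1.2.1.2.2.1.1 (add F E):
                            × closes — contains both E and ¬E.
                          branch 1.2.1.2.2.1.2 (add T C):
                            × closes — contains both C and ¬C.
                      branch 1.2.1.2.2.2 (add F (E → ¬B), F ¬F):
                        × closes — contains both F and ¬F.
          branch 1.2.2 (add F (E → C), F E):
            F (E → C): α-rule — add T E, F C.
            × closes — contains both E and ¬E.
  branch 2 (add T ¬D):
    T (¬D → ((E → ¬B) ↔ ¬F)): β-rule — branch into F ¬D  //  T ((E → ¬B) ↔ ¬F).
      branch 2.1 (add F ¬D):
        × closes — contains both D and ¬D.
      branch 2.2 (add T ((E → ¬B) ↔ ¬F)):
        T ((E → C) ↔ E): β-rule — branch into T (E → C), T E  //  F (E → C), F E.
          branch 2.2.1 (add T (E → C), T E):
            F ((E → ¬B) ↔ ¬F): β-rule — branch into T (E → ¬B), F ¬F  //  F (E → ¬B), T ¬F.
              branch 2.2.1.1 (add T (E → ¬B), F ¬F):
                T ((E → ¬B) ↔ ¬F): β-rule — branch into T (E → ¬B), T ¬F  //  F (E → ¬B), F ¬F.
                  branch 2.2.1.1.1 (add T (E → ¬B), T ¬F):
                    × closes — contains both F and ¬F.
                  branch 2.2.1.1.2 (add F (E → ¬B), F ¬F):
                    F (E → ¬B): α-rule — add T E, F ¬B.
                    T (E → C): β-rule — branch into F E  //  T C.
                      branch 2.2.1.1.2.1 (add F E):
                        × closes — contains both E and ¬E.
                      branch 2.2.1.1.2.2 (add T C):
                        T (E → ¬B): β-rule — branch into F E  //  T ¬B.
                          branch 2.2.1.1.2.2.1 (add F E):
                            × closes — contains both E and ¬E.
                          branch 2.2.1.1.2.2.2 (add T ¬B):
                            × closes — contains both B and ¬B.
              branch 2.2.1.2 (add F (E → ¬B), T ¬F):
                F (E → ¬B): α-rule — add T E, F ¬B.
                T ((E → ¬B) ↔ ¬F): β-rule — branch into T (E → ¬B), T ¬F  //  F (E → ¬B), F ¬F.
                  branch 2.2.1.2.1 (add T (E → ¬B), T ¬F):
                    T (E → C): β-rule — branch into F E  //  T C.
                      branch 2.2.1.2.1.1 (add F E):
                        × closes — contains both E and ¬E.
                      branch 2.2.1.2.1.2 (add T C):
                        T (E → ¬B): β-rule — branch into F E  //  T ¬B.
                          branch 2.2.1.2.1.2.1 (add F E):
                            × closes — contains both E and ¬E.
                          branch 2.2.1.2.1.2.2 (add T ¬B):
                            × closes — contains both B and ¬B.
                  branch 2.2.1.2.2 (add F (E → ¬B), F ¬F):
                    × closes — contains both F and ¬F.
          branch 2.2.2 (add F (E → C), F E):
            F (E → C): α-rule — add T E, F C.
            × closes — contains both E and ¬E.
All 26 branches close.
Every branch closed, so the negation is unsatisfiable and the formula is valid.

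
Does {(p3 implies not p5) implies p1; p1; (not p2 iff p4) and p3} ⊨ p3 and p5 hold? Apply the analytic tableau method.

Initial set: {((p3 implies not p5) implies p1); p1; ((not p2 iff p4) and p3); not (p3 and p5)}.
((not p2 iff p4) and p3): α-rule — add (not p2 iff p4), p3.
((p3 implies not p5) implies p1): β-rule — branch into not (p3 implies not p5)  //  p1.
  branch 1 (add not (p3 implies not p5)):
    not (p3 implies not p5): α-rule — add p3, not not p5.
    not (p3 and p5): β-rule — branch into not p3  //  not p5.
      branch 1.1 (add not p3):
        × closes — contains both p3 and not p3.
      branch 1.2 (add not p5):
        × closes — contains both p5 and not p5.
  branch 2 (add p1):
    not (p3 and p5): β-rule — branch into not p3  //  not p5.
      branch 2.1 (add not p3):
        × closes — contains both p3 and not p3.
      branch 2.2 (add not p5):
        (not p2 iff p4): β-rule — branch into not p2, p4  //  not not p2, not p4.
          branch 2.2.1 (add not p2, p4):
            ○ open, literals {p1=T, p2=F, p3=T, p4=T, p5=F}.
          branch 2.2.2 (add not not p2, not p4):
            ○ open, literals {p1=T, p2=T, p3=T, p4=F, p5=F}.
3 branches closed, 2 open.
An open branch gives a countermodel: p1=T, p2=F, p3=T, p4=T, p5=F (unmentioned atoms arbitrary); the premises hold there but the conclusion fails.

No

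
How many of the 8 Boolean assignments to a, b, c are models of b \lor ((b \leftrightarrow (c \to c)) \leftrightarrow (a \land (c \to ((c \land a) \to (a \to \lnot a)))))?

7

Initial set: {T (b \lor ((b \leftrightarrow (c \to c)) \leftrightarrow (a \land (c \to ((c \land a) \to (a \to \lnot a))))))}.
T (b \lor ((b \leftrightarrow (c \to c)) \leftrightarrow (a \land (c \to ((c \land a) \to (a \to \lnot a)))))): β-rule — branch into T b  //  T ((b \leftrightarrow (c \to c)) \leftrightarrow (a \land (c \to ((c \land a) \to (a \to \lnot a))))).
  branch 1 (add T b):
    ○ open, literals {b=true}.
  branch 2 (add T ((b \leftrightarrow (c \to c)) \leftrightarrow (a \land (c \to ((c \land a) \to (a \to \lnot a)))))):
    T ((b \leftrightarrow (c \to c)) \leftrightarrow (a \land (c \to ((c \land a) \to (a \to \lnot a))))): β-rule — branch into T (b \leftrightarrow (c \to c)), T (a \land (c \to ((c \land a) \to (a \to \lnot a))))  //  F (b \leftrightarrow (c \to c)), F (a \land (c \to ((c \land a) \to (a \to \lnot a)))).
      branch 2.1 (add T (b \leftrightarrow (c \to c)), T (a \land (c \to ((c \land a) \to (a \to \lnot a))))):
        T (a \land (c \to ((c \land a) \to (a \to \lnot a)))): α-rule — add T a, T (c \to ((c \land a) \to (a \to \lnot a))).
        T (b \leftrightarrow (c \to c)): β-rule — branch into T b, T (c \to c)  //  F b, F (c \to c).
          branch 2.1.1 (add T b, T (c \to c)):
            T (c \to ((c \land a) \to (a \to \lnot a))): β-rule — branch into F c  //  T ((c \land a) \to (a \to \lnot a)).
              branch 2.1.1.1 (add F c):
                T (c \to c): β-rule — branch into F c  //  T c.
                  branch 2.1.1.1.1 (add F c):
                    ○ open, literals {a=true, b=true, c=false}.
                  branch 2.1.1.1.2 (add T c):
                    × closes — contains both c and \lnot c.
              branch 2.1.1.2 (add T ((c \land a) \to (a \to \lnot a))):
                T (c \to c): β-rule — branch into F c  //  T c.
                  branch 2.1.1.2.1 (add F c):
                    T ((c \land a) \to (a \to \lnot a)): β-rule — branch into F (c \land a)  //  T (a \to \lnot a).
                      branch 2.1.1.2.1.1 (add F (c \land a)):
                        F (c \land a): β-rule — branch into F c  //  F a.
                          branch 2.1.1.2.1.1.1 (add F c):
                            ○ open, literals {a=true, b=true, c=false}.
                          branch 2.1.1.2.1.1.2 (add F a):
                            × closes — contains both a and \lnot a.
                      branch 2.1.1.2.1.2 (add T (a \to \lnot a)):
                        T (a \to \lnot a): β-rule — branch into F a  //  T \lnot a.
                          branch 2.1.1.2.1.2.1 (add F a):
                            × closes — contains both a and \lnot a.
                          branch 2.1.1.2.1.2.2 (add T \lnot a):
                            × closes — contains both a and \lnot a.
                  branch 2.1.1.2.2 (add T c):
                    T ((c \land a) \to (a \to \lnot a)): β-rule — branch into F (c \land a)  //  T (a \to \lnot a).
                      branch 2.1.1.2.2.1 (add F (c \land a)):
                        F (c \land a): β-rule — branch into F c  //  F a.
                          branch 2.1.1.2.2.1.1 (add F c):
                            × closes — contains both c and \lnot c.
                          branch 2.1.1.2.2.1.2 (add F a):
                            × closes — contains both a and \lnot a.
                      branch 2.1.1.2.2.2 (add T (a \to \lnot a)):
                        T (a \to \lnot a): β-rule — branch into F a  //  T \lnot a.
                          branch 2.1.1.2.2.2.1 (add F a):
                            × closes — contains both a and \lnot a.
                          branch 2.1.1.2.2.2.2 (add T \lnot a):
                            × closes — contains both a and \lnot a.
          branch 2.1.2 (add F b, F (c \to c)):
            F (c \to c): α-rule — add T c, F c.
            × closes — contains both c and \lnot c.
      branch 2.2 (add F (b \leftrightarrow (c \to c)), F (a \land (c \to ((c \land a) \to (a \to \lnot a))))):
        F (b \leftrightarrow (c \to c)): β-rule — branch into T b, F (c \to c)  //  F b, T (c \to c).
          branch 2.2.1 (add T b, F (c \to c)):
            F (c \to c): α-rule — add T c, F c.
            × closes — contains both c and \lnot c.
          branch 2.2.2 (add F b, T (c \to c)):
            F (a \land (c \to ((c \land a) \to (a \to \lnot a)))): β-rule — branch into F a  //  F (c \to ((c \land a) \to (a \to \lnot a))).
              branch 2.2.2.1 (add F a):
                T (c \to c): β-rule — branch into F c  //  T c.
                  branch 2.2.2.1.1 (add F c):
                    ○ open, literals {a=false, b=false, c=false}.
                  branch 2.2.2.1.2 (add T c):
                    ○ open, literals {a=false, b=false, c=true}.
              branch 2.2.2.2 (add F (c \to ((c \land a) \to (a \to \lnot a)))):
                F (c \to ((c \land a) \to (a \to \lnot a))): α-rule — add T c, F ((c \land a) \to (a \to \lnot a)).
                F ((c \land a) \to (a \to \lnot a)): α-rule — add T (c \land a), F (a \to \lnot a).
                T (c \land a): α-rule — add T c, T a.
                F (a \to \lnot a): α-rule — add T a, F \lnot a.
                T (c \to c): β-rule — branch into F c  //  T c.
                  branch 2.2.2.2.1 (add F c):
                    × closes — contains both c and \lnot c.
                  branch 2.2.2.2.2 (add T c):
                    ○ open, literals {a=true, b=false, c=true}.
11 branches closed, 6 open.
Each open branch fixes some atoms; the unmentioned ones are free. Counting distinct full assignments: branch {b=true} (a, c) contributes 4 new; branch {a=true, b=true, c=false} (none free) contributes 0 new; branch {a=true, b=true, c=false} (none free) contributes 0 new; branch {a=false, b=false, c=false} (none free) contributes 1 new; branch {a=false, b=false, c=true} (none free) contributes 1 new; branch {a=true, b=false, c=true} (none free) contributes 1 new. Total: 7.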